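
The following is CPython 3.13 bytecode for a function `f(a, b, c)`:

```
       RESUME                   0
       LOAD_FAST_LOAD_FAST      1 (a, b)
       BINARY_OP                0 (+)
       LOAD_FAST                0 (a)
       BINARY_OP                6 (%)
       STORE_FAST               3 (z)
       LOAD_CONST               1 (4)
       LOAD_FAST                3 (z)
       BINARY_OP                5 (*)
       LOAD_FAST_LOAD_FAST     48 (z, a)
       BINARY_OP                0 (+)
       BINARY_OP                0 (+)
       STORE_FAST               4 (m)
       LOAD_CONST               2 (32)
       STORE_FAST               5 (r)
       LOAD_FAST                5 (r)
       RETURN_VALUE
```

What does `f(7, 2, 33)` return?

LOAD_FAST_LOAD_FAST a,b → push 7,2. Stack: [7, 2]
BINARY_OP + → 7 + 2 = 9. Stack: [9]
LOAD_FAST a → push 7. Stack: [9, 7]
BINARY_OP % → 9 % 7 = 2. Stack: [2]
STORE_FAST z → z=2. Stack: []
LOAD_CONST → push 4. Stack: [4]
LOAD_FAST z → push 2. Stack: [4, 2]
BINARY_OP * → 4 * 2 = 8. Stack: [8]
LOAD_FAST_LOAD_FAST z,a → push 2,7. Stack: [8, 2, 7]
BINARY_OP + → 2 + 7 = 9. Stack: [8, 9]
BINARY_OP + → 8 + 9 = 17. Stack: [17]
STORE_FAST m → m=17. Stack: []
LOAD_CONST → push 32. Stack: [32]
STORE_FAST r → r=32. Stack: []
LOAD_FAST r → push 32. Stack: [32]
RETURN_VALUE → return 32.

32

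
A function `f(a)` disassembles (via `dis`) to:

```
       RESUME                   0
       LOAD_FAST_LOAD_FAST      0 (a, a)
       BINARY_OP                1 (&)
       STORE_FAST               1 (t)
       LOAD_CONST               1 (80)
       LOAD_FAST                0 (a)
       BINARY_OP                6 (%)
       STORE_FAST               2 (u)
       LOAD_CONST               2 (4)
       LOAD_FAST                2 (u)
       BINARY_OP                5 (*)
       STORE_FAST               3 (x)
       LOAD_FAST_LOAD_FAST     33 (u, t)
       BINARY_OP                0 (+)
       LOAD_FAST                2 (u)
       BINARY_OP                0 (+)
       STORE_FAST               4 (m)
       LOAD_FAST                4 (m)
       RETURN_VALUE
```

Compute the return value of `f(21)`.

55

LOAD_FAST_LOAD_FAST a,a → push 21,21. Stack: [21, 21]
BINARY_OP & → 21 & 21 = 21. Stack: [21]
STORE_FAST t → t=21. Stack: []
LOAD_CONST → push 80. Stack: [80]
LOAD_FAST a → push 21. Stack: [80, 21]
BINARY_OP % → 80 % 21 = 17. Stack: [17]
STORE_FAST u → u=17. Stack: []
LOAD_CONST → push 4. Stack: [4]
LOAD_FAST u → push 17. Stack: [4, 17]
BINARY_OP * → 4 * 17 = 68. Stack: [68]
STORE_FAST x → x=68. Stack: []
LOAD_FAST_LOAD_FAST u,t → push 17,21. Stack: [17, 21]
BINARY_OP + → 17 + 21 = 38. Stack: [38]
LOAD_FAST u → push 17. Stack: [38, 17]
BINARY_OP + → 38 + 17 = 55. Stack: [55]
STORE_FAST m → m=55. Stack: []
LOAD_FAST m → push 55. Stack: [55]
RETURN_VALUE → return 55.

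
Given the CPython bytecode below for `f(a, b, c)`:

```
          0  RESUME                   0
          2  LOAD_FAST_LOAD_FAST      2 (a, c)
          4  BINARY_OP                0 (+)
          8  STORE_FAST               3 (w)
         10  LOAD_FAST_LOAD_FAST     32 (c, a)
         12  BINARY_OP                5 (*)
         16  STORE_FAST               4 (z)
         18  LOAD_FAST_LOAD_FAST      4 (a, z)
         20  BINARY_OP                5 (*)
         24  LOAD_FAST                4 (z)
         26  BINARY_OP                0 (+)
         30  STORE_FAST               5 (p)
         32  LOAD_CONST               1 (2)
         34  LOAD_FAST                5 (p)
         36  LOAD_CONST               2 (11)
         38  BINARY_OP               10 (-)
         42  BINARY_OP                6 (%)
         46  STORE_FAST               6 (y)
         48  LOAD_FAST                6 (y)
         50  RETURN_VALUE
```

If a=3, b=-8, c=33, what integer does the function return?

LOAD_FAST_LOAD_FAST a,c → push 3,33. Stack: [3, 33]
BINARY_OP + → 3 + 33 = 36. Stack: [36]
STORE_FAST w → w=36. Stack: []
LOAD_FAST_LOAD_FAST c,a → push 33,3. Stack: [33, 3]
BINARY_OP * → 33 * 3 = 99. Stack: [99]
STORE_FAST z → z=99. Stack: []
LOAD_FAST_LOAD_FAST a,z → push 3,99. Stack: [3, 99]
BINARY_OP * → 3 * 99 = 297. Stack: [297]
LOAD_FAST z → push 99. Stack: [297, 99]
BINARY_OP + → 297 + 99 = 396. Stack: [396]
STORE_FAST p → p=396. Stack: []
LOAD_CONST → push 2. Stack: [2]
LOAD_FAST p → push 396. Stack: [2, 396]
LOAD_CONST → push 11. Stack: [2, 396, 11]
BINARY_OP - → 396 - 11 = 385. Stack: [2, 385]
BINARY_OP % → 2 % 385 = 2. Stack: [2]
STORE_FAST y → y=2. Stack: []
LOAD_FAST y → push 2. Stack: [2]
RETURN_VALUE → return 2.

2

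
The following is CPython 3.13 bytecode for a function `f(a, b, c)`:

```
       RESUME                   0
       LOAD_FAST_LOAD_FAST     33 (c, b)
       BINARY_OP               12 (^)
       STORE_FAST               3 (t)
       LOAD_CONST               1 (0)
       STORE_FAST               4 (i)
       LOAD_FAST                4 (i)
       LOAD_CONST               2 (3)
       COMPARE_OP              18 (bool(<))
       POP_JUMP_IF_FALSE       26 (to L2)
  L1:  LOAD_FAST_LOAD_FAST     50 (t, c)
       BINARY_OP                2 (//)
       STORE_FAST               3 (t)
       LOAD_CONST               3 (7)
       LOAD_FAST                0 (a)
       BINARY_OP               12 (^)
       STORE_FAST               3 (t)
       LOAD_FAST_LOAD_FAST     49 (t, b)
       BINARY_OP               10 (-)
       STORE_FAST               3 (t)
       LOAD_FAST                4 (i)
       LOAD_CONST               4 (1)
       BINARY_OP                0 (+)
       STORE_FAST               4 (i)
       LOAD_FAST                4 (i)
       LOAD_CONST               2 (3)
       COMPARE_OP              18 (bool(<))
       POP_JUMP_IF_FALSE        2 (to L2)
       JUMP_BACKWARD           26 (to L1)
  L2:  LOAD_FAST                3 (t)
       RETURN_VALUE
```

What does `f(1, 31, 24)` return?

-25

LOAD_FAST_LOAD_FAST c,b → push 24,31. Stack: [24, 31]
BINARY_OP ^ → 24 ^ 31 = 7. Stack: [7]
STORE_FAST t → t=7. Stack: []
LOAD_CONST → push 0. Stack: [0]
STORE_FAST i → i=0. Stack: []
LOAD_FAST i → push 0. Stack: [0]
LOAD_CONST → push 3. Stack: [0, 3]
COMPARE_OP bool(<) → 0 vs 3 = True. Stack: [True]
POP_JUMP_IF_FALSE → pop True; no jump. Stack: []
LOAD_FAST_LOAD_FAST t,c → push 7,24. Stack: [7, 24]
BINARY_OP // → 7 // 24 = 0. Stack: [0]
STORE_FAST t → t=0. Stack: []
LOAD_CONST → push 7. Stack: [7]
LOAD_FAST a → push 1. Stack: [7, 1]
BINARY_OP ^ → 7 ^ 1 = 6. Stack: [6]
STORE_FAST t → t=6. Stack: []
LOAD_FAST_LOAD_FAST t,b → push 6,31. Stack: [6, 31]
BINARY_OP - → 6 - 31 = -25. Stack: [-25]
STORE_FAST t → t=-25. Stack: []
LOAD_FAST i → push 0. Stack: [0]
LOAD_CONST → push 1. Stack: [0, 1]
BINARY_OP + → 0 + 1 = 1. Stack: [1]
STORE_FAST i → i=1. Stack: []
LOAD_FAST i → push 1. Stack: [1]
LOAD_CONST → push 3. Stack: [1, 3]
COMPARE_OP bool(<) → 1 vs 3 = True. Stack: [True]
POP_JUMP_IF_FALSE → pop True; no jump. Stack: []
LOAD_FAST_LOAD_FAST t,c → push -25,24. Stack: [-25, 24]
BINARY_OP // → -25 // 24 = -2. Stack: [-2]
STORE_FAST t → t=-2. Stack: []
LOAD_CONST → push 7. Stack: [7]
LOAD_FAST a → push 1. Stack: [7, 1]
BINARY_OP ^ → 7 ^ 1 = 6. Stack: [6]
STORE_FAST t → t=6. Stack: []
LOAD_FAST_LOAD_FAST t,b → push 6,31. Stack: [6, 31]
BINARY_OP - → 6 - 31 = -25. Stack: [-25]
STORE_FAST t → t=-25. Stack: []
LOAD_FAST i → push 1. Stack: [1]
LOAD_CONST → push 1. Stack: [1, 1]
BINARY_OP + → 1 + 1 = 2. Stack: [2]
STORE_FAST i → i=2. Stack: []
LOAD_FAST i → push 2. Stack: [2]
LOAD_CONST → push 3. Stack: [2, 3]
COMPARE_OP bool(<) → 2 vs 3 = True. Stack: [True]
POP_JUMP_IF_FALSE → pop True; no jump. Stack: []
LOAD_FAST_LOAD_FAST t,c → push -25,24. Stack: [-25, 24]
BINARY_OP // → -25 // 24 = -2. Stack: [-2]
STORE_FAST t → t=-2. Stack: []
LOAD_CONST → push 7. Stack: [7]
LOAD_FAST a → push 1. Stack: [7, 1]
BINARY_OP ^ → 7 ^ 1 = 6. Stack: [6]
STORE_FAST t → t=6. Stack: []
LOAD_FAST_LOAD_FAST t,b → push 6,31. Stack: [6, 31]
BINARY_OP - → 6 - 31 = -25. Stack: [-25]
STORE_FAST t → t=-25. Stack: []
LOAD_FAST i → push 2. Stack: [2]
LOAD_CONST → push 1. Stack: [2, 1]
BINARY_OP + → 2 + 1 = 3. Stack: [3]
STORE_FAST i → i=3. Stack: []
LOAD_FAST i → push 3. Stack: [3]
LOAD_CONST → push 3. Stack: [3, 3]
COMPARE_OP bool(<) → 3 vs 3 = False. Stack: [False]
POP_JUMP_IF_FALSE → pop False; jump. Stack: []
LOAD_FAST t → push -25. Stack: [-25]
RETURN_VALUE → return -25.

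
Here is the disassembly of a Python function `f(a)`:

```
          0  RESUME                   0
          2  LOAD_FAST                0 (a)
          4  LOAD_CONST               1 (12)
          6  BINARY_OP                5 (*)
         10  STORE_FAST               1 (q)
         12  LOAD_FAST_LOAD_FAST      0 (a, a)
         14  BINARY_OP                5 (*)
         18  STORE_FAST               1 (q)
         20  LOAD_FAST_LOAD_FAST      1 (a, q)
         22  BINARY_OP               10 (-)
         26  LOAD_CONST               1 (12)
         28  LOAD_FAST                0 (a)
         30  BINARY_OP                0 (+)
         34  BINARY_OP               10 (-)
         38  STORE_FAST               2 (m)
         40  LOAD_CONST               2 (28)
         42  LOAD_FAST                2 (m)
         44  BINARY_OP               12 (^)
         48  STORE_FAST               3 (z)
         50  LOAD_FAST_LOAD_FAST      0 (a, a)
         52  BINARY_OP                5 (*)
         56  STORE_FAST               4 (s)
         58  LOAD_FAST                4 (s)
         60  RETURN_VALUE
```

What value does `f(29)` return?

LOAD_FAST a → push 29. Stack: [29]
LOAD_CONST → push 12. Stack: [29, 12]
BINARY_OP * → 29 * 12 = 348. Stack: [348]
STORE_FAST q → q=348. Stack: []
LOAD_FAST_LOAD_FAST a,a → push 29,29. Stack: [29, 29]
BINARY_OP * → 29 * 29 = 841. Stack: [841]
STORE_FAST q → q=841. Stack: []
LOAD_FAST_LOAD_FAST a,q → push 29,841. Stack: [29, 841]
BINARY_OP - → 29 - 841 = -812. Stack: [-812]
LOAD_CONST → push 12. Stack: [-812, 12]
LOAD_FAST a → push 29. Stack: [-812, 12, 29]
BINARY_OP + → 12 + 29 = 41. Stack: [-812, 41]
BINARY_OP - → -812 - 41 = -853. Stack: [-853]
STORE_FAST m → m=-853. Stack: []
LOAD_CONST → push 28. Stack: [28]
LOAD_FAST m → push -853. Stack: [28, -853]
BINARY_OP ^ → 28 ^ -853 = -841. Stack: [-841]
STORE_FAST z → z=-841. Stack: []
LOAD_FAST_LOAD_FAST a,a → push 29,29. Stack: [29, 29]
BINARY_OP * → 29 * 29 = 841. Stack: [841]
STORE_FAST s → s=841. Stack: []
LOAD_FAST s → push 841. Stack: [841]
RETURN_VALUE → return 841.

841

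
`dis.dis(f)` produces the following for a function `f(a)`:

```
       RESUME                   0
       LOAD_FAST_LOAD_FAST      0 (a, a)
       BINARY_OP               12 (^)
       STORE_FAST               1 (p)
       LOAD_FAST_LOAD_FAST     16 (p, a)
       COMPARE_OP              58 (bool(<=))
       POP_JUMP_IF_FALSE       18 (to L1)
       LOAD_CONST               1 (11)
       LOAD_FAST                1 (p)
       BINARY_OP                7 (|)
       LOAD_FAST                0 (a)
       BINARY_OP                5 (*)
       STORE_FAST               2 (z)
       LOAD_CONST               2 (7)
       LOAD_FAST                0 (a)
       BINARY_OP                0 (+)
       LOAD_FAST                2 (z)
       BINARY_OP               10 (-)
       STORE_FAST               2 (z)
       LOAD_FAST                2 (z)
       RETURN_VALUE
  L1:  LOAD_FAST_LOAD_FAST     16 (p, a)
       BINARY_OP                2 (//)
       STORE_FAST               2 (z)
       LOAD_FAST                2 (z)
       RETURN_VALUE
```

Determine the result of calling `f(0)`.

LOAD_FAST_LOAD_FAST a,a → push 0,0. Stack: [0, 0]
BINARY_OP ^ → 0 ^ 0 = 0. Stack: [0]
STORE_FAST p → p=0. Stack: []
LOAD_FAST_LOAD_FAST p,a → push 0,0. Stack: [0, 0]
COMPARE_OP bool(<=) → 0 vs 0 = True. Stack: [True]
POP_JUMP_IF_FALSE → pop True; no jump. Stack: []
LOAD_CONST → push 11. Stack: [11]
LOAD_FAST p → push 0. Stack: [11, 0]
BINARY_OP | → 11 | 0 = 11. Stack: [11]
LOAD_FAST a → push 0. Stack: [11, 0]
BINARY_OP * → 11 * 0 = 0. Stack: [0]
STORE_FAST z → z=0. Stack: []
LOAD_CONST → push 7. Stack: [7]
LOAD_FAST a → push 0. Stack: [7, 0]
BINARY_OP + → 7 + 0 = 7. Stack: [7]
LOAD_FAST z → push 0. Stack: [7, 0]
BINARY_OP - → 7 - 0 = 7. Stack: [7]
STORE_FAST z → z=7. Stack: []
LOAD_FAST z → push 7. Stack: [7]
RETURN_VALUE → return 7.

7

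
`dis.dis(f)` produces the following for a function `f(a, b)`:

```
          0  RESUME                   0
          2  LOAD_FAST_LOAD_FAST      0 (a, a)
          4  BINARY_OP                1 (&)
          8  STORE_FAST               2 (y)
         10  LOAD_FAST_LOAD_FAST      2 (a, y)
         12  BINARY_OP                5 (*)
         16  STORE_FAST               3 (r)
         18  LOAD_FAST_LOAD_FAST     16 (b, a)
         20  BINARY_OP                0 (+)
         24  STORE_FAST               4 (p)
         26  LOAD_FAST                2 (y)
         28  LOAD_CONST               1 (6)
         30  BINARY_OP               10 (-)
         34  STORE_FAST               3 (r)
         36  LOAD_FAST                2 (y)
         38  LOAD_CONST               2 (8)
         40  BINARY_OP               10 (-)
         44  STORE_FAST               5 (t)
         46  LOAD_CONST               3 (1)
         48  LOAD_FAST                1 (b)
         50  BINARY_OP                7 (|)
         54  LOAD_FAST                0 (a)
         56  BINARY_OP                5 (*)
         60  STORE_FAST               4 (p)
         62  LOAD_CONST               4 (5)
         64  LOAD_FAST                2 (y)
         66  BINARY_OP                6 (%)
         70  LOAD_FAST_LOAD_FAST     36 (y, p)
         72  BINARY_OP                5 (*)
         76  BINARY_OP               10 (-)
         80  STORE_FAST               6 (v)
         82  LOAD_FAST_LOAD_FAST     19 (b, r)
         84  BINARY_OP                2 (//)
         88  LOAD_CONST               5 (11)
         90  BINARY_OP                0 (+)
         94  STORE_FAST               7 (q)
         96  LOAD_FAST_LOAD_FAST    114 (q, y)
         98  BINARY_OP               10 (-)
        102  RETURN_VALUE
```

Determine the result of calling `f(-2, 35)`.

8

LOAD_FAST_LOAD_FAST a,a → push -2,-2. Stack: [-2, -2]
BINARY_OP & → -2 & -2 = -2. Stack: [-2]
STORE_FAST y → y=-2. Stack: []
LOAD_FAST_LOAD_FAST a,y → push -2,-2. Stack: [-2, -2]
BINARY_OP * → -2 * -2 = 4. Stack: [4]
STORE_FAST r → r=4. Stack: []
LOAD_FAST_LOAD_FAST b,a → push 35,-2. Stack: [35, -2]
BINARY_OP + → 35 + -2 = 33. Stack: [33]
STORE_FAST p → p=33. Stack: []
LOAD_FAST y → push -2. Stack: [-2]
LOAD_CONST → push 6. Stack: [-2, 6]
BINARY_OP - → -2 - 6 = -8. Stack: [-8]
STORE_FAST r → r=-8. Stack: []
LOAD_FAST y → push -2. Stack: [-2]
LOAD_CONST → push 8. Stack: [-2, 8]
BINARY_OP - → -2 - 8 = -10. Stack: [-10]
STORE_FAST t → t=-10. Stack: []
LOAD_CONST → push 1. Stack: [1]
LOAD_FAST b → push 35. Stack: [1, 35]
BINARY_OP | → 1 | 35 = 35. Stack: [35]
LOAD_FAST a → push -2. Stack: [35, -2]
BINARY_OP * → 35 * -2 = -70. Stack: [-70]
STORE_FAST p → p=-70. Stack: []
LOAD_CONST → push 5. Stack: [5]
LOAD_FAST y → push -2. Stack: [5, -2]
BINARY_OP % → 5 % -2 = -1. Stack: [-1]
LOAD_FAST_LOAD_FAST y,p → push -2,-70. Stack: [-1, -2, -70]
BINARY_OP * → -2 * -70 = 140. Stack: [-1, 140]
BINARY_OP - → -1 - 140 = -141. Stack: [-141]
STORE_FAST v → v=-141. Stack: []
LOAD_FAST_LOAD_FAST b,r → push 35,-8. Stack: [35, -8]
BINARY_OP // → 35 // -8 = -5. Stack: [-5]
LOAD_CONST → push 11. Stack: [-5, 11]
BINARY_OP + → -5 + 11 = 6. Stack: [6]
STORE_FAST q → q=6. Stack: []
LOAD_FAST_LOAD_FAST q,y → push 6,-2. Stack: [6, -2]
BINARY_OP - → 6 - -2 = 8. Stack: [8]
RETURN_VALUE → return 8.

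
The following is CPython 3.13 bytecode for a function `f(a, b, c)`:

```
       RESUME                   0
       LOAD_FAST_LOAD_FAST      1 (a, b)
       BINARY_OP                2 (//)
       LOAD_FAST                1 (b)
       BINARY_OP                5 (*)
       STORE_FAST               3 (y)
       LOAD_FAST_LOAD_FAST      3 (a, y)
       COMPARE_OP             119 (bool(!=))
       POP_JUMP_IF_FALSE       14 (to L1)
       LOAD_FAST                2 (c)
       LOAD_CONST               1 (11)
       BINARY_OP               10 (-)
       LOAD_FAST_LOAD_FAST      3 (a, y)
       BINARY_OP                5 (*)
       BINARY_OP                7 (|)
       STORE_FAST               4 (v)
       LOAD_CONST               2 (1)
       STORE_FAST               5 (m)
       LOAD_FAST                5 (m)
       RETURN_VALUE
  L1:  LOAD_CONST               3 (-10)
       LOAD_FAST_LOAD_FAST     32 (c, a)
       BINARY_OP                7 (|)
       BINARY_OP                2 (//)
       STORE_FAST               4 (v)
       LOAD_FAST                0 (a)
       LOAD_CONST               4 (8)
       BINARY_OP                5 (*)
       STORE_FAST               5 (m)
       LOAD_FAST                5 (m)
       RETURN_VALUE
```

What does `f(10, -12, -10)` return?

LOAD_FAST_LOAD_FAST a,b → push 10,-12. Stack: [10, -12]
BINARY_OP // → 10 // -12 = -1. Stack: [-1]
LOAD_FAST b → push -12. Stack: [-1, -12]
BINARY_OP * → -1 * -12 = 12. Stack: [12]
STORE_FAST y → y=12. Stack: []
LOAD_FAST_LOAD_FAST a,y → push 10,12. Stack: [10, 12]
COMPARE_OP bool(!=) → 10 vs 12 = True. Stack: [True]
POP_JUMP_IF_FALSE → pop True; no jump. Stack: []
LOAD_FAST c → push -10. Stack: [-10]
LOAD_CONST → push 11. Stack: [-10, 11]
BINARY_OP - → -10 - 11 = -21. Stack: [-21]
LOAD_FAST_LOAD_FAST a,y → push 10,12. Stack: [-21, 10, 12]
BINARY_OP * → 10 * 12 = 120. Stack: [-21, 120]
BINARY_OP | → -21 | 120 = -5. Stack: [-5]
STORE_FAST v → v=-5. Stack: []
LOAD_CONST → push 1. Stack: [1]
STORE_FAST m → m=1. Stack: []
LOAD_FAST m → push 1. Stack: [1]
RETURN_VALUE → return 1.

1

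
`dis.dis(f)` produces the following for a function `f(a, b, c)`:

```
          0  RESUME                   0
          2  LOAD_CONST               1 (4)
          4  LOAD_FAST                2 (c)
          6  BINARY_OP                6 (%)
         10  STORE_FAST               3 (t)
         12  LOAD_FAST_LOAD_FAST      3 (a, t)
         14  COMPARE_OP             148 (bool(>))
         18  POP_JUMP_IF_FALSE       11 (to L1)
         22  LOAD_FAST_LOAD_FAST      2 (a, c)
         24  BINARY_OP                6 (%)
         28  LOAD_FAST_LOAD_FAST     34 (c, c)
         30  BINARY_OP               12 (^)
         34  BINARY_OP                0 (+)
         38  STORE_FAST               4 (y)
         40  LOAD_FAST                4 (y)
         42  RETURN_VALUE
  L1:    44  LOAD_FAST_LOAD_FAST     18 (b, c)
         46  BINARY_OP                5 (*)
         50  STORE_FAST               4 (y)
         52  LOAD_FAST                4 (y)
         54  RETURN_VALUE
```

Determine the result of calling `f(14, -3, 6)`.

LOAD_CONST → push 4. Stack: [4]
LOAD_FAST c → push 6. Stack: [4, 6]
BINARY_OP % → 4 % 6 = 4. Stack: [4]
STORE_FAST t → t=4. Stack: []
LOAD_FAST_LOAD_FAST a,t → push 14,4. Stack: [14, 4]
COMPARE_OP bool(>) → 14 vs 4 = True. Stack: [True]
POP_JUMP_IF_FALSE → pop True; no jump. Stack: []
LOAD_FAST_LOAD_FAST a,c → push 14,6. Stack: [14, 6]
BINARY_OP % → 14 % 6 = 2. Stack: [2]
LOAD_FAST_LOAD_FAST c,c → push 6,6. Stack: [2, 6, 6]
BINARY_OP ^ → 6 ^ 6 = 0. Stack: [2, 0]
BINARY_OP + → 2 + 0 = 2. Stack: [2]
STORE_FAST y → y=2. Stack: []
LOAD_FAST y → push 2. Stack: [2]
RETURN_VALUE → return 2.

2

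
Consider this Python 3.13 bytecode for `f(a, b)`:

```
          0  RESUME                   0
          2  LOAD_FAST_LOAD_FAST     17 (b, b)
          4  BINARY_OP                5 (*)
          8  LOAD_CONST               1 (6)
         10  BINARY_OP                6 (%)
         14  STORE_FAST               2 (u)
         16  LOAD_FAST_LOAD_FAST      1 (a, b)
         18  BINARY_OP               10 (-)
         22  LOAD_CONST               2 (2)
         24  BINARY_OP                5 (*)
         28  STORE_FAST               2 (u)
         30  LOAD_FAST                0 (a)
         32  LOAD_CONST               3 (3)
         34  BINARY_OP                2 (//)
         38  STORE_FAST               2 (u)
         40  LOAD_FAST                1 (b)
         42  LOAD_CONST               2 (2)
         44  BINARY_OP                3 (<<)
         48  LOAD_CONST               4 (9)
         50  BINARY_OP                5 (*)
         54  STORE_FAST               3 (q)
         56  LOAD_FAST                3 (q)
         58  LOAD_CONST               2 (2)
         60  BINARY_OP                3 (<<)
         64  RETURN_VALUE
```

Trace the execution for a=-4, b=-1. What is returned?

-144

LOAD_FAST_LOAD_FAST b,b → push -1,-1. Stack: [-1, -1]
BINARY_OP * → -1 * -1 = 1. Stack: [1]
LOAD_CONST → push 6. Stack: [1, 6]
BINARY_OP % → 1 % 6 = 1. Stack: [1]
STORE_FAST u → u=1. Stack: []
LOAD_FAST_LOAD_FAST a,b → push -4,-1. Stack: [-4, -1]
BINARY_OP - → -4 - -1 = -3. Stack: [-3]
LOAD_CONST → push 2. Stack: [-3, 2]
BINARY_OP * → -3 * 2 = -6. Stack: [-6]
STORE_FAST u → u=-6. Stack: []
LOAD_FAST a → push -4. Stack: [-4]
LOAD_CONST → push 3. Stack: [-4, 3]
BINARY_OP // → -4 // 3 = -2. Stack: [-2]
STORE_FAST u → u=-2. Stack: []
LOAD_FAST b → push -1. Stack: [-1]
LOAD_CONST → push 2. Stack: [-1, 2]
BINARY_OP << → -1 << 2 = -4. Stack: [-4]
LOAD_CONST → push 9. Stack: [-4, 9]
BINARY_OP * → -4 * 9 = -36. Stack: [-36]
STORE_FAST q → q=-36. Stack: []
LOAD_FAST q → push -36. Stack: [-36]
LOAD_CONST → push 2. Stack: [-36, 2]
BINARY_OP << → -36 << 2 = -144. Stack: [-144]
RETURN_VALUE → return -144.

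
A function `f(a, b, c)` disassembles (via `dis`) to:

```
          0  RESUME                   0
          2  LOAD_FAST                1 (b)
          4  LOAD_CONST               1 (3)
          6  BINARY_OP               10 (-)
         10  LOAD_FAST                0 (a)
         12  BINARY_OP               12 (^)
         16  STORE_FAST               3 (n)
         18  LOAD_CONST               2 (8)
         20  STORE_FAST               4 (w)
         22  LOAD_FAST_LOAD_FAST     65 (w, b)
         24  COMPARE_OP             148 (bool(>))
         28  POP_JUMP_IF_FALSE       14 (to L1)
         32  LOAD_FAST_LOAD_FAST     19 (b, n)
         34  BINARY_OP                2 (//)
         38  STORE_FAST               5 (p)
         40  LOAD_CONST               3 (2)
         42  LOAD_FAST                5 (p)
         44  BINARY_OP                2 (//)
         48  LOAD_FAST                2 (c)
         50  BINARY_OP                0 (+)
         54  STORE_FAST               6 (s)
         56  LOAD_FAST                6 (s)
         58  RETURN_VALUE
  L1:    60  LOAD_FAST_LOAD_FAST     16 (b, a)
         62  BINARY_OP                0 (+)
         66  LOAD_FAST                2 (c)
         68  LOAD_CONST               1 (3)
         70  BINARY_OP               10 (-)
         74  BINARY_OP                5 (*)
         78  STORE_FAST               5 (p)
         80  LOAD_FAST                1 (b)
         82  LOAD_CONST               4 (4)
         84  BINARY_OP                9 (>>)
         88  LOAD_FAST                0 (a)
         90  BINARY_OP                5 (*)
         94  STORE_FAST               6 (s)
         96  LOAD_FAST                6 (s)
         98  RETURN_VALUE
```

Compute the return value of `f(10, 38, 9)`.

LOAD_FAST b → push 38. Stack: [38]
LOAD_CONST → push 3. Stack: [38, 3]
BINARY_OP - → 38 - 3 = 35. Stack: [35]
LOAD_FAST a → push 10. Stack: [35, 10]
BINARY_OP ^ → 35 ^ 10 = 41. Stack: [41]
STORE_FAST n → n=41. Stack: []
LOAD_CONST → push 8. Stack: [8]
STORE_FAST w → w=8. Stack: []
LOAD_FAST_LOAD_FAST w,b → push 8,38. Stack: [8, 38]
COMPARE_OP bool(>) → 8 vs 38 = False. Stack: [False]
POP_JUMP_IF_FALSE → pop False; jump. Stack: []
LOAD_FAST_LOAD_FAST b,a → push 38,10. Stack: [38, 10]
BINARY_OP + → 38 + 10 = 48. Stack: [48]
LOAD_FAST c → push 9. Stack: [48, 9]
LOAD_CONST → push 3. Stack: [48, 9, 3]
BINARY_OP - → 9 - 3 = 6. Stack: [48, 6]
BINARY_OP * → 48 * 6 = 288. Stack: [288]
STORE_FAST p → p=288. Stack: []
LOAD_FAST b → push 38. Stack: [38]
LOAD_CONST → push 4. Stack: [38, 4]
BINARY_OP >> → 38 >> 4 = 2. Stack: [2]
LOAD_FAST a → push 10. Stack: [2, 10]
BINARY_OP * → 2 * 10 = 20. Stack: [20]
STORE_FAST s → s=20. Stack: []
LOAD_FAST s → push 20. Stack: [20]
RETURN_VALUE → return 20.

20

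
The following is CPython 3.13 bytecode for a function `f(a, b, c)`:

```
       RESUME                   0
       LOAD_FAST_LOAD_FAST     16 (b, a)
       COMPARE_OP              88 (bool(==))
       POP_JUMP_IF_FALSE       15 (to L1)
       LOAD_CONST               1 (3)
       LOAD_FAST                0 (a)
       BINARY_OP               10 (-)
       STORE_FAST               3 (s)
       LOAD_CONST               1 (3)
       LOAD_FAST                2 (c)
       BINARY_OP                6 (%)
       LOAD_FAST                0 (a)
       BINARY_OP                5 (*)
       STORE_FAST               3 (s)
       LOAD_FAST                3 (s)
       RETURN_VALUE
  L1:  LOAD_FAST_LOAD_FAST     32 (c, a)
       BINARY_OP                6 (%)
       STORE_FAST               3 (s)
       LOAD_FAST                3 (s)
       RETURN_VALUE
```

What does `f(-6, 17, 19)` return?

LOAD_FAST_LOAD_FAST b,a → push 17,-6. Stack: [17, -6]
COMPARE_OP bool(==) → 17 vs -6 = False. Stack: [False]
POP_JUMP_IF_FALSE → pop False; jump. Stack: []
LOAD_FAST_LOAD_FAST c,a → push 19,-6. Stack: [19, -6]
BINARY_OP % → 19 % -6 = -5. Stack: [-5]
STORE_FAST s → s=-5. Stack: []
LOAD_FAST s → push -5. Stack: [-5]
RETURN_VALUE → return -5.

-5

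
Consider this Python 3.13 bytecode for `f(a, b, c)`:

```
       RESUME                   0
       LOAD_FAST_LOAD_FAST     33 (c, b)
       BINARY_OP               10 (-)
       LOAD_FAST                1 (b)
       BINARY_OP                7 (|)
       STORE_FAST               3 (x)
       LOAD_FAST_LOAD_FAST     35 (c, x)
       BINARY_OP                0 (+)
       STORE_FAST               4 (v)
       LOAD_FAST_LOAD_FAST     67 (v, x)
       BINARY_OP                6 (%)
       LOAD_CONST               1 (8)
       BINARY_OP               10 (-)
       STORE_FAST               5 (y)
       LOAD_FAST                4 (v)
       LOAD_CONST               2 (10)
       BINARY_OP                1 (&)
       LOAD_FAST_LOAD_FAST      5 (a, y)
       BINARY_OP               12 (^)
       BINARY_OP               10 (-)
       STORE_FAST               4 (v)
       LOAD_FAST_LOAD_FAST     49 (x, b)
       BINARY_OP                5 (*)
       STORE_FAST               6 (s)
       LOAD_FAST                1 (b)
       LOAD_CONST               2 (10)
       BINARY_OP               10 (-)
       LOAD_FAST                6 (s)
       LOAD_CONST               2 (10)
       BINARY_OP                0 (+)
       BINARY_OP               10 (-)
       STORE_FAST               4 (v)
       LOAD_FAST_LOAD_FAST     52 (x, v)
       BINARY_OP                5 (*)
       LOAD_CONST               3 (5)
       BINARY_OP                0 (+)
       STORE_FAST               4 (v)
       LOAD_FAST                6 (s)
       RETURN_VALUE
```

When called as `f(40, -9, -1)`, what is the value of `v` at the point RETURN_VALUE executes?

LOAD_FAST_LOAD_FAST c,b → push -1,-9. Stack: [-1, -9]
BINARY_OP - → -1 - -9 = 8. Stack: [8]
LOAD_FAST b → push -9. Stack: [8, -9]
BINARY_OP | → 8 | -9 = -1. Stack: [-1]
STORE_FAST x → x=-1. Stack: []
LOAD_FAST_LOAD_FAST c,x → push -1,-1. Stack: [-1, -1]
BINARY_OP + → -1 + -1 = -2. Stack: [-2]
STORE_FAST v → v=-2. Stack: []
LOAD_FAST_LOAD_FAST v,x → push -2,-1. Stack: [-2, -1]
BINARY_OP % → -2 % -1 = 0. Stack: [0]
LOAD_CONST → push 8. Stack: [0, 8]
BINARY_OP - → 0 - 8 = -8. Stack: [-8]
STORE_FAST y → y=-8. Stack: []
LOAD_FAST v → push -2. Stack: [-2]
LOAD_CONST → push 10. Stack: [-2, 10]
BINARY_OP & → -2 & 10 = 10. Stack: [10]
LOAD_FAST_LOAD_FAST a,y → push 40,-8. Stack: [10, 40, -8]
BINARY_OP ^ → 40 ^ -8 = -48. Stack: [10, -48]
BINARY_OP - → 10 - -48 = 58. Stack: [58]
STORE_FAST v → v=58. Stack: []
LOAD_FAST_LOAD_FAST x,b → push -1,-9. Stack: [-1, -9]
BINARY_OP * → -1 * -9 = 9. Stack: [9]
STORE_FAST s → s=9. Stack: []
LOAD_FAST b → push -9. Stack: [-9]
LOAD_CONST → push 10. Stack: [-9, 10]
BINARY_OP - → -9 - 10 = -19. Stack: [-19]
LOAD_FAST s → push 9. Stack: [-19, 9]
LOAD_CONST → push 10. Stack: [-19, 9, 10]
BINARY_OP + → 9 + 10 = 19. Stack: [-19, 19]
BINARY_OP - → -19 - 19 = -38. Stack: [-38]
STORE_FAST v → v=-38. Stack: []
LOAD_FAST_LOAD_FAST x,v → push -1,-38. Stack: [-1, -38]
BINARY_OP * → -1 * -38 = 38. Stack: [38]
LOAD_CONST → push 5. Stack: [38, 5]
BINARY_OP + → 38 + 5 = 43. Stack: [43]
STORE_FAST v → v=43. Stack: []
LOAD_FAST s → push 9. Stack: [9]
RETURN_VALUE → return 9.

43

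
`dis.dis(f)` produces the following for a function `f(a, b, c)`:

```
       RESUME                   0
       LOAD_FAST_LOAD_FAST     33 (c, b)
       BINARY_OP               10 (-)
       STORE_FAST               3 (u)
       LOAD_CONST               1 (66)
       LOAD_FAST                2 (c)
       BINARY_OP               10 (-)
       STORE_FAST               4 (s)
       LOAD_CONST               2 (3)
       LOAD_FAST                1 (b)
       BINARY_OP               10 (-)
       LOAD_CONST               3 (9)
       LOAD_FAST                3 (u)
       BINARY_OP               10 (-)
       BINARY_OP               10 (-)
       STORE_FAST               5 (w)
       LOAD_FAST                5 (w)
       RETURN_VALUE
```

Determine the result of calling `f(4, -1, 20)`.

16

LOAD_FAST_LOAD_FAST c,b → push 20,-1. Stack: [20, -1]
BINARY_OP - → 20 - -1 = 21. Stack: [21]
STORE_FAST u → u=21. Stack: []
LOAD_CONST → push 66. Stack: [66]
LOAD_FAST c → push 20. Stack: [66, 20]
BINARY_OP - → 66 - 20 = 46. Stack: [46]
STORE_FAST s → s=46. Stack: []
LOAD_CONST → push 3. Stack: [3]
LOAD_FAST b → push -1. Stack: [3, -1]
BINARY_OP - → 3 - -1 = 4. Stack: [4]
LOAD_CONST → push 9. Stack: [4, 9]
LOAD_FAST u → push 21. Stack: [4, 9, 21]
BINARY_OP - → 9 - 21 = -12. Stack: [4, -12]
BINARY_OP - → 4 - -12 = 16. Stack: [16]
STORE_FAST w → w=16. Stack: []
LOAD_FAST w → push 16. Stack: [16]
RETURN_VALUE → return 16.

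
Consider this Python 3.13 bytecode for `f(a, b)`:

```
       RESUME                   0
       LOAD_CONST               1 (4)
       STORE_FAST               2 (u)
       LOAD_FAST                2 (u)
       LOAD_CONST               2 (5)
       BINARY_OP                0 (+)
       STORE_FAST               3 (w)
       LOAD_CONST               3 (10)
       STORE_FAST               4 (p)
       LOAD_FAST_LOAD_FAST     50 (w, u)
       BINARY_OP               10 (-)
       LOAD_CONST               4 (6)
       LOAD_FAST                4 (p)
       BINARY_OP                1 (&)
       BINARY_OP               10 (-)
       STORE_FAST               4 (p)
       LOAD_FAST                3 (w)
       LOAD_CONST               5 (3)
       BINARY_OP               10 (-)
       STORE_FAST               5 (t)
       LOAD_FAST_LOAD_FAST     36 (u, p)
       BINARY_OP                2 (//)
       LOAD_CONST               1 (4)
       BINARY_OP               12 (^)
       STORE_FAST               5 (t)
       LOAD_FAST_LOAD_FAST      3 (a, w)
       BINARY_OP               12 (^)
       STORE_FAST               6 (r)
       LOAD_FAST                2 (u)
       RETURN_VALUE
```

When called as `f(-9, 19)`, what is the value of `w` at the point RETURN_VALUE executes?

9

LOAD_CONST → push 4. Stack: [4]
STORE_FAST u → u=4. Stack: []
LOAD_FAST u → push 4. Stack: [4]
LOAD_CONST → push 5. Stack: [4, 5]
BINARY_OP + → 4 + 5 = 9. Stack: [9]
STORE_FAST w → w=9. Stack: []
LOAD_CONST → push 10. Stack: [10]
STORE_FAST p → p=10. Stack: []
LOAD_FAST_LOAD_FAST w,u → push 9,4. Stack: [9, 4]
BINARY_OP - → 9 - 4 = 5. Stack: [5]
LOAD_CONST → push 6. Stack: [5, 6]
LOAD_FAST p → push 10. Stack: [5, 6, 10]
BINARY_OP & → 6 & 10 = 2. Stack: [5, 2]
BINARY_OP - → 5 - 2 = 3. Stack: [3]
STORE_FAST p → p=3. Stack: []
LOAD_FAST w → push 9. Stack: [9]
LOAD_CONST → push 3. Stack: [9, 3]
BINARY_OP - → 9 - 3 = 6. Stack: [6]
STORE_FAST t → t=6. Stack: []
LOAD_FAST_LOAD_FAST u,p → push 4,3. Stack: [4, 3]
BINARY_OP // → 4 // 3 = 1. Stack: [1]
LOAD_CONST → push 4. Stack: [1, 4]
BINARY_OP ^ → 1 ^ 4 = 5. Stack: [5]
STORE_FAST t → t=5. Stack: []
LOAD_FAST_LOAD_FAST a,w → push -9,9. Stack: [-9, 9]
BINARY_OP ^ → -9 ^ 9 = -2. Stack: [-2]
STORE_FAST r → r=-2. Stack: []
LOAD_FAST u → push 4. Stack: [4]
RETURN_VALUE → return 4.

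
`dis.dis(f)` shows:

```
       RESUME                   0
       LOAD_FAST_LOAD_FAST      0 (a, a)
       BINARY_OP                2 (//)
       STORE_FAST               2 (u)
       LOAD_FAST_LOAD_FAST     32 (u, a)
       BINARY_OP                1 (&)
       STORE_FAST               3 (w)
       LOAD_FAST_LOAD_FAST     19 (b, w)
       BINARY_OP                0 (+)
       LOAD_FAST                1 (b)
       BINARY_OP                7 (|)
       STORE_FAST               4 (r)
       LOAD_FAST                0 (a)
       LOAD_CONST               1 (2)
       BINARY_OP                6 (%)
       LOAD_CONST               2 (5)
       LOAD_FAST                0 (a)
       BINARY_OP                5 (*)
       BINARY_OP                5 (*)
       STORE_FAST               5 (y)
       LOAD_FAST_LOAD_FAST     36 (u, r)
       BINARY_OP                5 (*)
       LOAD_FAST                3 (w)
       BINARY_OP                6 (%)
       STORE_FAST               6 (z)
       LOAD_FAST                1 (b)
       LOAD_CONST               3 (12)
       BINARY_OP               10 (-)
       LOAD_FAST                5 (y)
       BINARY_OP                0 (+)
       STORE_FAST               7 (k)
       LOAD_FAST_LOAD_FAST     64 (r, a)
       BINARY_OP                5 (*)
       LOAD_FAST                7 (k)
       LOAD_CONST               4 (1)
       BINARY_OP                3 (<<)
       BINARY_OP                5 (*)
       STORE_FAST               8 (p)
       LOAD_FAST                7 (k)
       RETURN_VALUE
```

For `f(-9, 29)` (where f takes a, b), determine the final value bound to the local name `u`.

LOAD_FAST_LOAD_FAST a,a → push -9,-9. Stack: [-9, -9]
BINARY_OP // → -9 // -9 = 1. Stack: [1]
STORE_FAST u → u=1. Stack: []
LOAD_FAST_LOAD_FAST u,a → push 1,-9. Stack: [1, -9]
BINARY_OP & → 1 & -9 = 1. Stack: [1]
STORE_FAST w → w=1. Stack: []
LOAD_FAST_LOAD_FAST b,w → push 29,1. Stack: [29, 1]
BINARY_OP + → 29 + 1 = 30. Stack: [30]
LOAD_FAST b → push 29. Stack: [30, 29]
BINARY_OP | → 30 | 29 = 31. Stack: [31]
STORE_FAST r → r=31. Stack: []
LOAD_FAST a → push -9. Stack: [-9]
LOAD_CONST → push 2. Stack: [-9, 2]
BINARY_OP % → -9 % 2 = 1. Stack: [1]
LOAD_CONST → push 5. Stack: [1, 5]
LOAD_FAST a → push -9. Stack: [1, 5, -9]
BINARY_OP * → 5 * -9 = -45. Stack: [1, -45]
BINARY_OP * → 1 * -45 = -45. Stack: [-45]
STORE_FAST y → y=-45. Stack: []
LOAD_FAST_LOAD_FAST u,r → push 1,31. Stack: [1, 31]
BINARY_OP * → 1 * 31 = 31. Stack: [31]
LOAD_FAST w → push 1. Stack: [31, 1]
BINARY_OP % → 31 % 1 = 0. Stack: [0]
STORE_FAST z → z=0. Stack: []
LOAD_FAST b → push 29. Stack: [29]
LOAD_CONST → push 12. Stack: [29, 12]
BINARY_OP - → 29 - 12 = 17. Stack: [17]
LOAD_FAST y → push -45. Stack: [17, -45]
BINARY_OP + → 17 + -45 = -28. Stack: [-28]
STORE_FAST k → k=-28. Stack: []
LOAD_FAST_LOAD_FAST r,a → push 31,-9. Stack: [31, -9]
BINARY_OP * → 31 * -9 = -279. Stack: [-279]
LOAD_FAST k → push -28. Stack: [-279, -28]
LOAD_CONST → push 1. Stack: [-279, -28, 1]
BINARY_OP << → -28 << 1 = -56. Stack: [-279, -56]
BINARY_OP * → -279 * -56 = 15624. Stack: [15624]
STORE_FAST p → p=15624. Stack: []
LOAD_FAST k → push -28. Stack: [-28]
RETURN_VALUE → return -28.

1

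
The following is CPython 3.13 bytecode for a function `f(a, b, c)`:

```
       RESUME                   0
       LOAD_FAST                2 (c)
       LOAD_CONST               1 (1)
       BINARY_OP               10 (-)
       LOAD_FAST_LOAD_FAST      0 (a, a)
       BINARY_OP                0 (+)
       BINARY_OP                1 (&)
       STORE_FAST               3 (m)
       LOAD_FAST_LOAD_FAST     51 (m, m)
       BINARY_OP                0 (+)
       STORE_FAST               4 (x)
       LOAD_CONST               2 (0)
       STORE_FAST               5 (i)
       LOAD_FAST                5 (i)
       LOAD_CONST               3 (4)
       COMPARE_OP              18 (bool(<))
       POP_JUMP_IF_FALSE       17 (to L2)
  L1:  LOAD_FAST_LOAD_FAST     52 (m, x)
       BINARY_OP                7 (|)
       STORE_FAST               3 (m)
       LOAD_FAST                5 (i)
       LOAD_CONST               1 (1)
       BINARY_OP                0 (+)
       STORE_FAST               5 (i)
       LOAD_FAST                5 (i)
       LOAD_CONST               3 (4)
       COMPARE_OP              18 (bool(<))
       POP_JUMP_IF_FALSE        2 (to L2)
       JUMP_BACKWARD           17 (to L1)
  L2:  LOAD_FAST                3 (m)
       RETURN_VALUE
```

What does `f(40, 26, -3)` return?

240

LOAD_FAST c → push -3. Stack: [-3]
LOAD_CONST → push 1. Stack: [-3, 1]
BINARY_OP - → -3 - 1 = -4. Stack: [-4]
LOAD_FAST_LOAD_FAST a,a → push 40,40. Stack: [-4, 40, 40]
BINARY_OP + → 40 + 40 = 80. Stack: [-4, 80]
BINARY_OP & → -4 & 80 = 80. Stack: [80]
STORE_FAST m → m=80. Stack: []
LOAD_FAST_LOAD_FAST m,m → push 80,80. Stack: [80, 80]
BINARY_OP + → 80 + 80 = 160. Stack: [160]
STORE_FAST x → x=160. Stack: []
LOAD_CONST → push 0. Stack: [0]
STORE_FAST i → i=0. Stack: []
LOAD_FAST i → push 0. Stack: [0]
LOAD_CONST → push 4. Stack: [0, 4]
COMPARE_OP bool(<) → 0 vs 4 = True. Stack: [True]
POP_JUMP_IF_FALSE → pop True; no jump. Stack: []
LOAD_FAST_LOAD_FAST m,x → push 80,160. Stack: [80, 160]
BINARY_OP | → 80 | 160 = 240. Stack: [240]
STORE_FAST m → m=240. Stack: []
LOAD_FAST i → push 0. Stack: [0]
LOAD_CONST → push 1. Stack: [0, 1]
BINARY_OP + → 0 + 1 = 1. Stack: [1]
STORE_FAST i → i=1. Stack: []
LOAD_FAST i → push 1. Stack: [1]
LOAD_CONST → push 4. Stack: [1, 4]
COMPARE_OP bool(<) → 1 vs 4 = True. Stack: [True]
POP_JUMP_IF_FALSE → pop True; no jump. Stack: []
LOAD_FAST_LOAD_FAST m,x → push 240,160. Stack: [240, 160]
BINARY_OP | → 240 | 160 = 240. Stack: [240]
STORE_FAST m → m=240. Stack: []
LOAD_FAST i → push 1. Stack: [1]
LOAD_CONST → push 1. Stack: [1, 1]
BINARY_OP + → 1 + 1 = 2. Stack: [2]
STORE_FAST i → i=2. Stack: []
LOAD_FAST i → push 2. Stack: [2]
LOAD_CONST → push 4. Stack: [2, 4]
COMPARE_OP bool(<) → 2 vs 4 = True. Stack: [True]
POP_JUMP_IF_FALSE → pop True; no jump. Stack: []
LOAD_FAST_LOAD_FAST m,x → push 240,160. Stack: [240, 160]
BINARY_OP | → 240 | 160 = 240. Stack: [240]
STORE_FAST m → m=240. Stack: []
LOAD_FAST i → push 2. Stack: [2]
LOAD_CONST → push 1. Stack: [2, 1]
BINARY_OP + → 2 + 1 = 3. Stack: [3]
STORE_FAST i → i=3. Stack: []
LOAD_FAST i → push 3. Stack: [3]
LOAD_CONST → push 4. Stack: [3, 4]
COMPARE_OP bool(<) → 3 vs 4 = True. Stack: [True]
POP_JUMP_IF_FALSE → pop True; no jump. Stack: []
LOAD_FAST_LOAD_FAST m,x → push 240,160. Stack: [240, 160]
BINARY_OP | → 240 | 160 = 240. Stack: [240]
STORE_FAST m → m=240. Stack: []
LOAD_FAST i → push 3. Stack: [3]
LOAD_CONST → push 1. Stack: [3, 1]
BINARY_OP + → 3 + 1 = 4. Stack: [4]
STORE_FAST i → i=4. Stack: []
LOAD_FAST i → push 4. Stack: [4]
LOAD_CONST → push 4. Stack: [4, 4]
COMPARE_OP bool(<) → 4 vs 4 = False. Stack: [False]
POP_JUMP_IF_FALSE → pop False; jump. Stack: []
LOAD_FAST m → push 240. Stack: [240]
RETURN_VALUE → return 240.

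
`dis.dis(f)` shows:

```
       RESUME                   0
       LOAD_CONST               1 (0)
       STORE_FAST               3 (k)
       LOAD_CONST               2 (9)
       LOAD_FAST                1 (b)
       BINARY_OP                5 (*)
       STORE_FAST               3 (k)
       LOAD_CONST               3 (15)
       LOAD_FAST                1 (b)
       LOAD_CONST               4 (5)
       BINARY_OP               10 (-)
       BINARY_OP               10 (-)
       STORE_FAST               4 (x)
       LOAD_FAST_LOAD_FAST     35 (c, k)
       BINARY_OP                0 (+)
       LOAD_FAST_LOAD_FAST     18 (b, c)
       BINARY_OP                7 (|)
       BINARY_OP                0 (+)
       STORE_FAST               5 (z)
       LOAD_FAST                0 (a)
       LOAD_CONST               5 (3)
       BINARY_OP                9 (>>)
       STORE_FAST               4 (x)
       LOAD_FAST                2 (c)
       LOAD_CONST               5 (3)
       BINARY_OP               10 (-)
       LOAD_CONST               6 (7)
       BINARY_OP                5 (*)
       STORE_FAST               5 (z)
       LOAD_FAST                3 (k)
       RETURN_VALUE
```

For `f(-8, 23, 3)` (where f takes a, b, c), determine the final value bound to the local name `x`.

LOAD_CONST → push 0. Stack: [0]
STORE_FAST k → k=0. Stack: []
LOAD_CONST → push 9. Stack: [9]
LOAD_FAST b → push 23. Stack: [9, 23]
BINARY_OP * → 9 * 23 = 207. Stack: [207]
STORE_FAST k → k=207. Stack: []
LOAD_CONST → push 15. Stack: [15]
LOAD_FAST b → push 23. Stack: [15, 23]
LOAD_CONST → push 5. Stack: [15, 23, 5]
BINARY_OP - → 23 - 5 = 18. Stack: [15, 18]
BINARY_OP - → 15 - 18 = -3. Stack: [-3]
STORE_FAST x → x=-3. Stack: []
LOAD_FAST_LOAD_FAST c,k → push 3,207. Stack: [3, 207]
BINARY_OP + → 3 + 207 = 210. Stack: [210]
LOAD_FAST_LOAD_FAST b,c → push 23,3. Stack: [210, 23, 3]
BINARY_OP | → 23 | 3 = 23. Stack: [210, 23]
BINARY_OP + → 210 + 23 = 233. Stack: [233]
STORE_FAST z → z=233. Stack: []
LOAD_FAST a → push -8. Stack: [-8]
LOAD_CONST → push 3. Stack: [-8, 3]
BINARY_OP >> → -8 >> 3 = -1. Stack: [-1]
STORE_FAST x → x=-1. Stack: []
LOAD_FAST c → push 3. Stack: [3]
LOAD_CONST → push 3. Stack: [3, 3]
BINARY_OP - → 3 - 3 = 0. Stack: [0]
LOAD_CONST → push 7. Stack: [0, 7]
BINARY_OP * → 0 * 7 = 0. Stack: [0]
STORE_FAST z → z=0. Stack: []
LOAD_FAST k → push 207. Stack: [207]
RETURN_VALUE → return 207.

-1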